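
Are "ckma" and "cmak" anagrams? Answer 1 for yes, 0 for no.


Strings: "ckma", "cmak"
Sorted first:  ackm
Sorted second: ackm
Sorted forms match => anagrams

1


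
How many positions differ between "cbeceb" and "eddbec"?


Comparing "cbeceb" and "eddbec" position by position:
  Position 0: 'c' vs 'e' => DIFFER
  Position 1: 'b' vs 'd' => DIFFER
  Position 2: 'e' vs 'd' => DIFFER
  Position 3: 'c' vs 'b' => DIFFER
  Position 4: 'e' vs 'e' => same
  Position 5: 'b' vs 'c' => DIFFER
Positions that differ: 5

5


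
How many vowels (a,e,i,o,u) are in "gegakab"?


Input: gegakab
Checking each character:
  'g' at position 0: consonant
  'e' at position 1: vowel (running total: 1)
  'g' at position 2: consonant
  'a' at position 3: vowel (running total: 2)
  'k' at position 4: consonant
  'a' at position 5: vowel (running total: 3)
  'b' at position 6: consonant
Total vowels: 3

3


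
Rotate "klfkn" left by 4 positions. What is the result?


Input: "klfkn", rotate left by 4
First 4 characters: "klfk"
Remaining characters: "n"
Concatenate remaining + first: "n" + "klfk" = "nklfk"

nklfk


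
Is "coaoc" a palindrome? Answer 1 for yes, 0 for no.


Input: coaoc
Reversed: coaoc
  Compare pos 0 ('c') with pos 4 ('c'): match
  Compare pos 1 ('o') with pos 3 ('o'): match
Result: palindrome

1


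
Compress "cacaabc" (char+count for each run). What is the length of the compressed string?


Input: cacaabc
Runs:
  'c' x 1 => "c1"
  'a' x 1 => "a1"
  'c' x 1 => "c1"
  'a' x 2 => "a2"
  'b' x 1 => "b1"
  'c' x 1 => "c1"
Compressed: "c1a1c1a2b1c1"
Compressed length: 12

12


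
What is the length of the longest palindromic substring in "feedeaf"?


Input: "feedeaf"
Checking substrings for palindromes:
  [2:5] "ede" (len 3) => palindrome
  [1:3] "ee" (len 2) => palindrome
Longest palindromic substring: "ede" with length 3

3


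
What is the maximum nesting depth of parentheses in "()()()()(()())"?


Input: "()()()()(()())"
Tracking depth:
  Position 0 '(': depth becomes 1
  Position 1 ')': depth becomes 0
  Position 2 '(': depth becomes 1
  Position 3 ')': depth becomes 0
  Position 4 '(': depth becomes 1
  Position 5 ')': depth becomes 0
  Position 6 '(': depth becomes 1
  Position 7 ')': depth becomes 0
  Position 8 '(': depth becomes 1
  Position 9 '(': depth becomes 2
  Position 10 ')': depth becomes 1
  Position 11 '(': depth becomes 2
  Position 12 ')': depth becomes 1
  Position 13 ')': depth becomes 0
Maximum depth reached: 2

2


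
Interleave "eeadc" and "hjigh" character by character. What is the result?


Interleaving "eeadc" and "hjigh":
  Position 0: 'e' from first, 'h' from second => "eh"
  Position 1: 'e' from first, 'j' from second => "ej"
  Position 2: 'a' from first, 'i' from second => "ai"
  Position 3: 'd' from first, 'g' from second => "dg"
  Position 4: 'c' from first, 'h' from second => "ch"
Result: ehejaidgch

ehejaidgch


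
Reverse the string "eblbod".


Input: eblbod
Reading characters right to left:
  Position 5: 'd'
  Position 4: 'o'
  Position 3: 'b'
  Position 2: 'l'
  Position 1: 'b'
  Position 0: 'e'
Reversed: doblbe

doblbe


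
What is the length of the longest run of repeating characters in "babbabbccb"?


Input: "babbabbccb"
Scanning for longest run:
  Position 1 ('a'): new char, reset run to 1
  Position 2 ('b'): new char, reset run to 1
  Position 3 ('b'): continues run of 'b', length=2
  Position 4 ('a'): new char, reset run to 1
  Position 5 ('b'): new char, reset run to 1
  Position 6 ('b'): continues run of 'b', length=2
  Position 7 ('c'): new char, reset run to 1
  Position 8 ('c'): continues run of 'c', length=2
  Position 9 ('b'): new char, reset run to 1
Longest run: 'b' with length 2

2


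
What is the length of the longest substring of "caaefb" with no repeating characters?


Input: "caaefb"
Sliding window (track last position of each char):
  Position 0 ('c'): window [0,0] length 1 -- new best
  Position 1 ('a'): window [0,1] length 2 -- new best
  Position 2 ('a'): repeat (last at 1), move window start to 2
  Position 2 ('a'): window [2,2] length 1
  Position 3 ('e'): window [2,3] length 2
  Position 4 ('f'): window [2,4] length 3 -- new best
  Position 5 ('b'): window [2,5] length 4 -- new best
Longest substring with no repeats: "aefb" with length 4

4


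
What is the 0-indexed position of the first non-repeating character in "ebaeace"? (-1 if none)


Input: ebaeace
Character frequencies:
  'a': 2
  'b': 1
  'c': 1
  'e': 3
Scanning left to right for freq == 1:
  Position 0 ('e'): freq=3, skip
  Position 1 ('b'): unique! => answer = 1

1


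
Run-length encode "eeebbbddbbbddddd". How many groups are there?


Input: eeebbbddbbbddddd
Scanning for consecutive runs:
  Group 1: 'e' x 3 (positions 0-2)
  Group 2: 'b' x 3 (positions 3-5)
  Group 3: 'd' x 2 (positions 6-7)
  Group 4: 'b' x 3 (positions 8-10)
  Group 5: 'd' x 5 (positions 11-15)
Total groups: 5

5


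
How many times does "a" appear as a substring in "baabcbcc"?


Searching for "a" in "baabcbcc"
Scanning each position:
  Position 0: "b" => no
  Position 1: "a" => MATCH
  Position 2: "a" => MATCH
  Position 3: "b" => no
  Position 4: "c" => no
  Position 5: "b" => no
  Position 6: "c" => no
  Position 7: "c" => no
Total occurrences: 2

2


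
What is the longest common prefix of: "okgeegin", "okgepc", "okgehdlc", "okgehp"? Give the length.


Words: okgeegin, okgepc, okgehdlc, okgehp
  Position 0: all 'o' => match
  Position 1: all 'k' => match
  Position 2: all 'g' => match
  Position 3: all 'e' => match
  Position 4: ('e', 'p', 'h', 'h') => mismatch, stop
LCP = "okge" (length 4)

4


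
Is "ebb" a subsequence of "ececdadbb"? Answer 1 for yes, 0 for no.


Check if "ebb" is a subsequence of "ececdadbb"
Greedy scan:
  Position 0 ('e'): matches sub[0] = 'e'
  Position 1 ('c'): no match needed
  Position 2 ('e'): no match needed
  Position 3 ('c'): no match needed
  Position 4 ('d'): no match needed
  Position 5 ('a'): no match needed
  Position 6 ('d'): no match needed
  Position 7 ('b'): matches sub[1] = 'b'
  Position 8 ('b'): matches sub[2] = 'b'
All 3 characters matched => is a subsequence

1


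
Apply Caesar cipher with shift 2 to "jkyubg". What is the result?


Caesar cipher: shift "jkyubg" by 2
  'j' (pos 9) + 2 = pos 11 = 'l'
  'k' (pos 10) + 2 = pos 12 = 'm'
  'y' (pos 24) + 2 = pos 0 = 'a'
  'u' (pos 20) + 2 = pos 22 = 'w'
  'b' (pos 1) + 2 = pos 3 = 'd'
  'g' (pos 6) + 2 = pos 8 = 'i'
Result: lmawdi

lmawdi


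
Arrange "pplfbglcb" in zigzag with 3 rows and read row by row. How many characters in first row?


Zigzag "pplfbglcb" into 3 rows:
Placing characters:
  'p' => row 0
  'p' => row 1
  'l' => row 2
  'f' => row 1
  'b' => row 0
  'g' => row 1
  'l' => row 2
  'c' => row 1
  'b' => row 0
Rows:
  Row 0: "pbb"
  Row 1: "pfgc"
  Row 2: "ll"
First row length: 3

3


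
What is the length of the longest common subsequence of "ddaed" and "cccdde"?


LCS of "ddaed" and "cccdde"
DP table:
           c    c    c    d    d    e
      0    0    0    0    0    0    0
  d   0    0    0    0    1    1    1
  d   0    0    0    0    1    2    2
  a   0    0    0    0    1    2    2
  e   0    0    0    0    1    2    3
  d   0    0    0    0    1    2    3
LCS length = dp[5][6] = 3

3


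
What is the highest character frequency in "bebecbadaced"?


Input: bebecbadaced
Character counts:
  'a': 2
  'b': 3
  'c': 2
  'd': 2
  'e': 3
Maximum frequency: 3

3


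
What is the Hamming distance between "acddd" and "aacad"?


Comparing "acddd" and "aacad" position by position:
  Position 0: 'a' vs 'a' => same
  Position 1: 'c' vs 'a' => differ
  Position 2: 'd' vs 'c' => differ
  Position 3: 'd' vs 'a' => differ
  Position 4: 'd' vs 'd' => same
Total differences (Hamming distance): 3

3


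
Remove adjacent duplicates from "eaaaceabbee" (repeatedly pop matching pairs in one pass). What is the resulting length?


Input: eaaaceabbee
Stack-based adjacent duplicate removal:
  Read 'e': push. Stack: e
  Read 'a': push. Stack: ea
  Read 'a': matches stack top 'a' => pop. Stack: e
  Read 'a': push. Stack: ea
  Read 'c': push. Stack: eac
  Read 'e': push. Stack: eace
  Read 'a': push. Stack: eacea
  Read 'b': push. Stack: eaceab
  Read 'b': matches stack top 'b' => pop. Stack: eacea
  Read 'e': push. Stack: eaceae
  Read 'e': matches stack top 'e' => pop. Stack: eacea
Final stack: "eacea" (length 5)

5


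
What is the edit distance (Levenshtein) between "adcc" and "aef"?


Computing edit distance: "adcc" -> "aef"
DP table:
           a    e    f
      0    1    2    3
  a   1    0    1    2
  d   2    1    1    2
  c   3    2    2    2
  c   4    3    3    3
Edit distance = dp[4][3] = 3

3


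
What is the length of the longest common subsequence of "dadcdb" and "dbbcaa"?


LCS of "dadcdb" and "dbbcaa"
DP table:
           d    b    b    c    a    a
      0    0    0    0    0    0    0
  d   0    1    1    1    1    1    1
  a   0    1    1    1    1    2    2
  d   0    1    1    1    1    2    2
  c   0    1    1    1    2    2    2
  d   0    1    1    1    2    2    2
  b   0    1    2    2    2    2    2
LCS length = dp[6][6] = 2

2


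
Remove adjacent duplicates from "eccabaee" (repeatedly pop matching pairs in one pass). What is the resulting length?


Input: eccabaee
Stack-based adjacent duplicate removal:
  Read 'e': push. Stack: e
  Read 'c': push. Stack: ec
  Read 'c': matches stack top 'c' => pop. Stack: e
  Read 'a': push. Stack: ea
  Read 'b': push. Stack: eab
  Read 'a': push. Stack: eaba
  Read 'e': push. Stack: eabae
  Read 'e': matches stack top 'e' => pop. Stack: eaba
Final stack: "eaba" (length 4)

4


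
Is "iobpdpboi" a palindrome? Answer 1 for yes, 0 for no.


Input: iobpdpboi
Reversed: iobpdpboi
  Compare pos 0 ('i') with pos 8 ('i'): match
  Compare pos 1 ('o') with pos 7 ('o'): match
  Compare pos 2 ('b') with pos 6 ('b'): match
  Compare pos 3 ('p') with pos 5 ('p'): match
Result: palindrome

1


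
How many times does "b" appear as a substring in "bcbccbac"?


Searching for "b" in "bcbccbac"
Scanning each position:
  Position 0: "b" => MATCH
  Position 1: "c" => no
  Position 2: "b" => MATCH
  Position 3: "c" => no
  Position 4: "c" => no
  Position 5: "b" => MATCH
  Position 6: "a" => no
  Position 7: "c" => no
Total occurrences: 3

3


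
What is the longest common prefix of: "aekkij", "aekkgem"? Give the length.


Words: aekkij, aekkgem
  Position 0: all 'a' => match
  Position 1: all 'e' => match
  Position 2: all 'k' => match
  Position 3: all 'k' => match
  Position 4: ('i', 'g') => mismatch, stop
LCP = "aekk" (length 4)

4


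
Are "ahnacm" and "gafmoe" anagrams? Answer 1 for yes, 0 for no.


Strings: "ahnacm", "gafmoe"
Sorted first:  aachmn
Sorted second: aefgmo
Differ at position 1: 'a' vs 'e' => not anagrams

0


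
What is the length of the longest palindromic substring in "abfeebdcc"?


Input: "abfeebdcc"
Checking substrings for palindromes:
  [3:5] "ee" (len 2) => palindrome
  [7:9] "cc" (len 2) => palindrome
Longest palindromic substring: "ee" with length 2

2


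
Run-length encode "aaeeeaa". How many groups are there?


Input: aaeeeaa
Scanning for consecutive runs:
  Group 1: 'a' x 2 (positions 0-1)
  Group 2: 'e' x 3 (positions 2-4)
  Group 3: 'a' x 2 (positions 5-6)
Total groups: 3

3


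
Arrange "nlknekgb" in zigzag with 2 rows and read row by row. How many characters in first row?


Zigzag "nlknekgb" into 2 rows:
Placing characters:
  'n' => row 0
  'l' => row 1
  'k' => row 0
  'n' => row 1
  'e' => row 0
  'k' => row 1
  'g' => row 0
  'b' => row 1
Rows:
  Row 0: "nkeg"
  Row 1: "lnkb"
First row length: 4

4


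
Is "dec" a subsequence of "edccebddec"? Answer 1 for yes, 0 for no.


Check if "dec" is a subsequence of "edccebddec"
Greedy scan:
  Position 0 ('e'): no match needed
  Position 1 ('d'): matches sub[0] = 'd'
  Position 2 ('c'): no match needed
  Position 3 ('c'): no match needed
  Position 4 ('e'): matches sub[1] = 'e'
  Position 5 ('b'): no match needed
  Position 6 ('d'): no match needed
  Position 7 ('d'): no match needed
  Position 8 ('e'): no match needed
  Position 9 ('c'): matches sub[2] = 'c'
All 3 characters matched => is a subsequence

1


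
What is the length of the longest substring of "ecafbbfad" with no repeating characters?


Input: "ecafbbfad"
Sliding window (track last position of each char):
  Position 0 ('e'): window [0,0] length 1 -- new best
  Position 1 ('c'): window [0,1] length 2 -- new best
  Position 2 ('a'): window [0,2] length 3 -- new best
  Position 3 ('f'): window [0,3] length 4 -- new best
  Position 4 ('b'): window [0,4] length 5 -- new best
  Position 5 ('b'): repeat (last at 4), move window start to 5
  Position 5 ('b'): window [5,5] length 1
  Position 6 ('f'): window [5,6] length 2
  Position 7 ('a'): window [5,7] length 3
  Position 8 ('d'): window [5,8] length 4
Longest substring with no repeats: "ecafb" with length 5

5


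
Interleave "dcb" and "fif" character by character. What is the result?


Interleaving "dcb" and "fif":
  Position 0: 'd' from first, 'f' from second => "df"
  Position 1: 'c' from first, 'i' from second => "ci"
  Position 2: 'b' from first, 'f' from second => "bf"
Result: dfcibf

dfcibf


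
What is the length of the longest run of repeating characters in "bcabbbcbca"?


Input: "bcabbbcbca"
Scanning for longest run:
  Position 1 ('c'): new char, reset run to 1
  Position 2 ('a'): new char, reset run to 1
  Position 3 ('b'): new char, reset run to 1
  Position 4 ('b'): continues run of 'b', length=2
  Position 5 ('b'): continues run of 'b', length=3
  Position 6 ('c'): new char, reset run to 1
  Position 7 ('b'): new char, reset run to 1
  Position 8 ('c'): new char, reset run to 1
  Position 9 ('a'): new char, reset run to 1
Longest run: 'b' with length 3

3


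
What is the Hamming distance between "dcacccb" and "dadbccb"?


Comparing "dcacccb" and "dadbccb" position by position:
  Position 0: 'd' vs 'd' => same
  Position 1: 'c' vs 'a' => differ
  Position 2: 'a' vs 'd' => differ
  Position 3: 'c' vs 'b' => differ
  Position 4: 'c' vs 'c' => same
  Position 5: 'c' vs 'c' => same
  Position 6: 'b' vs 'b' => same
Total differences (Hamming distance): 3

3


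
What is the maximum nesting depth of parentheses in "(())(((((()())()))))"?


Input: "(())(((((()())()))))"
Tracking depth:
  Position 0 '(': depth becomes 1
  Position 1 '(': depth becomes 2
  Position 2 ')': depth becomes 1
  Position 3 ')': depth becomes 0
  Position 4 '(': depth becomes 1
  Position 5 '(': depth becomes 2
  Position 6 '(': depth becomes 3
  Position 7 '(': depth becomes 4
  Position 8 '(': depth becomes 5
  Position 9 '(': depth becomes 6
  Position 10 ')': depth becomes 5
  Position 11 '(': depth becomes 6
  Position 12 ')': depth becomes 5
  Position 13 ')': depth becomes 4
  Position 14 '(': depth becomes 5
  Position 15 ')': depth becomes 4
  Position 16 ')': depth becomes 3
  Position 17 ')': depth becomes 2
  Position 18 ')': depth becomes 1
  Position 19 ')': depth becomes 0
Maximum depth reached: 6

6


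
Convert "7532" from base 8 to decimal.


Input: "7532" in base 8
Positional expansion:
  Digit '7' (value 7) x 8^3 = 3584
  Digit '5' (value 5) x 8^2 = 320
  Digit '3' (value 3) x 8^1 = 24
  Digit '2' (value 2) x 8^0 = 2
Sum = 3930

3930


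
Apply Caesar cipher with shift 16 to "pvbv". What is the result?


Caesar cipher: shift "pvbv" by 16
  'p' (pos 15) + 16 = pos 5 = 'f'
  'v' (pos 21) + 16 = pos 11 = 'l'
  'b' (pos 1) + 16 = pos 17 = 'r'
  'v' (pos 21) + 16 = pos 11 = 'l'
Result: flrl

flrl


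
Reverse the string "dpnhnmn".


Input: dpnhnmn
Reading characters right to left:
  Position 6: 'n'
  Position 5: 'm'
  Position 4: 'n'
  Position 3: 'h'
  Position 2: 'n'
  Position 1: 'p'
  Position 0: 'd'
Reversed: nmnhnpd

nmnhnpd


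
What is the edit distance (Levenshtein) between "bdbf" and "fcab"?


Computing edit distance: "bdbf" -> "fcab"
DP table:
           f    c    a    b
      0    1    2    3    4
  b   1    1    2    3    3
  d   2    2    2    3    4
  b   3    3    3    3    3
  f   4    3    4    4    4
Edit distance = dp[4][4] = 4

4


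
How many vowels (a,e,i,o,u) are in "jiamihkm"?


Input: jiamihkm
Checking each character:
  'j' at position 0: consonant
  'i' at position 1: vowel (running total: 1)
  'a' at position 2: vowel (running total: 2)
  'm' at position 3: consonant
  'i' at position 4: vowel (running total: 3)
  'h' at position 5: consonant
  'k' at position 6: consonant
  'm' at position 7: consonant
Total vowels: 3

3


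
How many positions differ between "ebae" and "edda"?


Comparing "ebae" and "edda" position by position:
  Position 0: 'e' vs 'e' => same
  Position 1: 'b' vs 'd' => DIFFER
  Position 2: 'a' vs 'd' => DIFFER
  Position 3: 'e' vs 'a' => DIFFER
Positions that differ: 3

3


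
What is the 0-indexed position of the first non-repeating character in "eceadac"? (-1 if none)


Input: eceadac
Character frequencies:
  'a': 2
  'c': 2
  'd': 1
  'e': 2
Scanning left to right for freq == 1:
  Position 0 ('e'): freq=2, skip
  Position 1 ('c'): freq=2, skip
  Position 2 ('e'): freq=2, skip
  Position 3 ('a'): freq=2, skip
  Position 4 ('d'): unique! => answer = 4

4


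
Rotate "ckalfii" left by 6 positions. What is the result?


Input: "ckalfii", rotate left by 6
First 6 characters: "ckalfi"
Remaining characters: "i"
Concatenate remaining + first: "i" + "ckalfi" = "ickalfi"

ickalfi


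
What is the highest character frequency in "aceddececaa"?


Input: aceddececaa
Character counts:
  'a': 3
  'c': 3
  'd': 2
  'e': 3
Maximum frequency: 3

3


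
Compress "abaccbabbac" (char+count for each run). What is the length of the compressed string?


Input: abaccbabbac
Runs:
  'a' x 1 => "a1"
  'b' x 1 => "b1"
  'a' x 1 => "a1"
  'c' x 2 => "c2"
  'b' x 1 => "b1"
  'a' x 1 => "a1"
  'b' x 2 => "b2"
  'a' x 1 => "a1"
  'c' x 1 => "c1"
Compressed: "a1b1a1c2b1a1b2a1c1"
Compressed length: 18

18


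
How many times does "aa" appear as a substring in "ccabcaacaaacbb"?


Searching for "aa" in "ccabcaacaaacbb"
Scanning each position:
  Position 0: "cc" => no
  Position 1: "ca" => no
  Position 2: "ab" => no
  Position 3: "bc" => no
  Position 4: "ca" => no
  Position 5: "aa" => MATCH
  Position 6: "ac" => no
  Position 7: "ca" => no
  Position 8: "aa" => MATCH
  Position 9: "aa" => MATCH
  Position 10: "ac" => no
  Position 11: "cb" => no
  Position 12: "bb" => no
Total occurrences: 3

3


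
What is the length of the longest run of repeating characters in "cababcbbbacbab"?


Input: "cababcbbbacbab"
Scanning for longest run:
  Position 1 ('a'): new char, reset run to 1
  Position 2 ('b'): new char, reset run to 1
  Position 3 ('a'): new char, reset run to 1
  Position 4 ('b'): new char, reset run to 1
  Position 5 ('c'): new char, reset run to 1
  Position 6 ('b'): new char, reset run to 1
  Position 7 ('b'): continues run of 'b', length=2
  Position 8 ('b'): continues run of 'b', length=3
  Position 9 ('a'): new char, reset run to 1
  Position 10 ('c'): new char, reset run to 1
  Position 11 ('b'): new char, reset run to 1
  Position 12 ('a'): new char, reset run to 1
  Position 13 ('b'): new char, reset run to 1
Longest run: 'b' with length 3

3


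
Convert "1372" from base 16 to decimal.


Input: "1372" in base 16
Positional expansion:
  Digit '1' (value 1) x 16^3 = 4096
  Digit '3' (value 3) x 16^2 = 768
  Digit '7' (value 7) x 16^1 = 112
  Digit '2' (value 2) x 16^0 = 2
Sum = 4978

4978


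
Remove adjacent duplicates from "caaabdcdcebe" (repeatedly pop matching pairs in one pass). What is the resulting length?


Input: caaabdcdcebe
Stack-based adjacent duplicate removal:
  Read 'c': push. Stack: c
  Read 'a': push. Stack: ca
  Read 'a': matches stack top 'a' => pop. Stack: c
  Read 'a': push. Stack: ca
  Read 'b': push. Stack: cab
  Read 'd': push. Stack: cabd
  Read 'c': push. Stack: cabdc
  Read 'd': push. Stack: cabdcd
  Read 'c': push. Stack: cabdcdc
  Read 'e': push. Stack: cabdcdce
  Read 'b': push. Stack: cabdcdceb
  Read 'e': push. Stack: cabdcdcebe
Final stack: "cabdcdcebe" (length 10)

10


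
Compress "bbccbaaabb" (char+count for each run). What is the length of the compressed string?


Input: bbccbaaabb
Runs:
  'b' x 2 => "b2"
  'c' x 2 => "c2"
  'b' x 1 => "b1"
  'a' x 3 => "a3"
  'b' x 2 => "b2"
Compressed: "b2c2b1a3b2"
Compressed length: 10

10


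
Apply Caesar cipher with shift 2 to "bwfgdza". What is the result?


Caesar cipher: shift "bwfgdza" by 2
  'b' (pos 1) + 2 = pos 3 = 'd'
  'w' (pos 22) + 2 = pos 24 = 'y'
  'f' (pos 5) + 2 = pos 7 = 'h'
  'g' (pos 6) + 2 = pos 8 = 'i'
  'd' (pos 3) + 2 = pos 5 = 'f'
  'z' (pos 25) + 2 = pos 1 = 'b'
  'a' (pos 0) + 2 = pos 2 = 'c'
Result: dyhifbc

dyhifbc


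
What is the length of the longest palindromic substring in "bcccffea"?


Input: "bcccffea"
Checking substrings for palindromes:
  [1:4] "ccc" (len 3) => palindrome
  [1:3] "cc" (len 2) => palindrome
  [2:4] "cc" (len 2) => palindrome
  [4:6] "ff" (len 2) => palindrome
Longest palindromic substring: "ccc" with length 3

3


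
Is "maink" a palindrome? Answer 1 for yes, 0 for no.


Input: maink
Reversed: kniam
  Compare pos 0 ('m') with pos 4 ('k'): MISMATCH
  Compare pos 1 ('a') with pos 3 ('n'): MISMATCH
Result: not a palindrome

0


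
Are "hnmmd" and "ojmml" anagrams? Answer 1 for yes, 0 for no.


Strings: "hnmmd", "ojmml"
Sorted first:  dhmmn
Sorted second: jlmmo
Differ at position 0: 'd' vs 'j' => not anagrams

0


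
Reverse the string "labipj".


Input: labipj
Reading characters right to left:
  Position 5: 'j'
  Position 4: 'p'
  Position 3: 'i'
  Position 2: 'b'
  Position 1: 'a'
  Position 0: 'l'
Reversed: jpibal

jpibal


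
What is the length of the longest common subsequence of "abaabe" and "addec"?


LCS of "abaabe" and "addec"
DP table:
           a    d    d    e    c
      0    0    0    0    0    0
  a   0    1    1    1    1    1
  b   0    1    1    1    1    1
  a   0    1    1    1    1    1
  a   0    1    1    1    1    1
  b   0    1    1    1    1    1
  e   0    1    1    1    2    2
LCS length = dp[6][5] = 2

2


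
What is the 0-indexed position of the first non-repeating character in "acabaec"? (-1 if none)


Input: acabaec
Character frequencies:
  'a': 3
  'b': 1
  'c': 2
  'e': 1
Scanning left to right for freq == 1:
  Position 0 ('a'): freq=3, skip
  Position 1 ('c'): freq=2, skip
  Position 2 ('a'): freq=3, skip
  Position 3 ('b'): unique! => answer = 3

3


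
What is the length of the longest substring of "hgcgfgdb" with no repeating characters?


Input: "hgcgfgdb"
Sliding window (track last position of each char):
  Position 0 ('h'): window [0,0] length 1 -- new best
  Position 1 ('g'): window [0,1] length 2 -- new best
  Position 2 ('c'): window [0,2] length 3 -- new best
  Position 3 ('g'): repeat (last at 1), move window start to 2
  Position 3 ('g'): window [2,3] length 2
  Position 4 ('f'): window [2,4] length 3
  Position 5 ('g'): repeat (last at 3), move window start to 4
  Position 5 ('g'): window [4,5] length 2
  Position 6 ('d'): window [4,6] length 3
  Position 7 ('b'): window [4,7] length 4 -- new best
Longest substring with no repeats: "fgdb" with length 4

4


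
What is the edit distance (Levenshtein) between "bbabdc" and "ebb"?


Computing edit distance: "bbabdc" -> "ebb"
DP table:
           e    b    b
      0    1    2    3
  b   1    1    1    2
  b   2    2    1    1
  a   3    3    2    2
  b   4    4    3    2
  d   5    5    4    3
  c   6    6    5    4
Edit distance = dp[6][3] = 4

4


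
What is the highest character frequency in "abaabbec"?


Input: abaabbec
Character counts:
  'a': 3
  'b': 3
  'c': 1
  'e': 1
Maximum frequency: 3

3


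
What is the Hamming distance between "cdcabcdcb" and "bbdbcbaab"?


Comparing "cdcabcdcb" and "bbdbcbaab" position by position:
  Position 0: 'c' vs 'b' => differ
  Position 1: 'd' vs 'b' => differ
  Position 2: 'c' vs 'd' => differ
  Position 3: 'a' vs 'b' => differ
  Position 4: 'b' vs 'c' => differ
  Position 5: 'c' vs 'b' => differ
  Position 6: 'd' vs 'a' => differ
  Position 7: 'c' vs 'a' => differ
  Position 8: 'b' vs 'b' => same
Total differences (Hamming distance): 8

8


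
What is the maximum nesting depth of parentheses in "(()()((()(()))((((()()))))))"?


Input: "(()()((()(()))((((()()))))))"
Tracking depth:
  Position 0 '(': depth becomes 1
  Position 1 '(': depth becomes 2
  Position 2 ')': depth becomes 1
  Position 3 '(': depth becomes 2
  Position 4 ')': depth becomes 1
  Position 5 '(': depth becomes 2
  Position 6 '(': depth becomes 3
  Position 7 '(': depth becomes 4
  Position 8 ')': depth becomes 3
  Position 9 '(': depth becomes 4
  Position 10 '(': depth becomes 5
  Position 11 ')': depth becomes 4
  Position 12 ')': depth becomes 3
  Position 13 ')': depth becomes 2
  Position 14 '(': depth becomes 3
  Position 15 '(': depth becomes 4
  Position 16 '(': depth becomes 5
  Position 17 '(': depth becomes 6
  Position 18 '(': depth becomes 7
  Position 19 ')': depth becomes 6
  Position 20 '(': depth becomes 7
  Position 21 ')': depth becomes 6
  Position 22 ')': depth becomes 5
  Position 23 ')': depth becomes 4
  Position 24 ')': depth becomes 3
  Position 25 ')': depth becomes 2
  Position 26 ')': depth becomes 1
  Position 27 ')': depth becomes 0
Maximum depth reached: 7

7


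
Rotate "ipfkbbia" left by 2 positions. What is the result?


Input: "ipfkbbia", rotate left by 2
First 2 characters: "ip"
Remaining characters: "fkbbia"
Concatenate remaining + first: "fkbbia" + "ip" = "fkbbiaip"

fkbbiaip


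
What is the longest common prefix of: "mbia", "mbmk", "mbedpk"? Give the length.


Words: mbia, mbmk, mbedpk
  Position 0: all 'm' => match
  Position 1: all 'b' => match
  Position 2: ('i', 'm', 'e') => mismatch, stop
LCP = "mb" (length 2)

2


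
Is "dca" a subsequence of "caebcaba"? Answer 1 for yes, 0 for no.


Check if "dca" is a subsequence of "caebcaba"
Greedy scan:
  Position 0 ('c'): no match needed
  Position 1 ('a'): no match needed
  Position 2 ('e'): no match needed
  Position 3 ('b'): no match needed
  Position 4 ('c'): no match needed
  Position 5 ('a'): no match needed
  Position 6 ('b'): no match needed
  Position 7 ('a'): no match needed
Only matched 0/3 characters => not a subsequence

0


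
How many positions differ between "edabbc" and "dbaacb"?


Comparing "edabbc" and "dbaacb" position by position:
  Position 0: 'e' vs 'd' => DIFFER
  Position 1: 'd' vs 'b' => DIFFER
  Position 2: 'a' vs 'a' => same
  Position 3: 'b' vs 'a' => DIFFER
  Position 4: 'b' vs 'c' => DIFFER
  Position 5: 'c' vs 'b' => DIFFER
Positions that differ: 5

5


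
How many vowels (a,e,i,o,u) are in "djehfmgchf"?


Input: djehfmgchf
Checking each character:
  'd' at position 0: consonant
  'j' at position 1: consonant
  'e' at position 2: vowel (running total: 1)
  'h' at position 3: consonant
  'f' at position 4: consonant
  'm' at position 5: consonant
  'g' at position 6: consonant
  'c' at position 7: consonant
  'h' at position 8: consonant
  'f' at position 9: consonant
Total vowels: 1

1


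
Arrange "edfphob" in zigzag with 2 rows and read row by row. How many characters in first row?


Zigzag "edfphob" into 2 rows:
Placing characters:
  'e' => row 0
  'd' => row 1
  'f' => row 0
  'p' => row 1
  'h' => row 0
  'o' => row 1
  'b' => row 0
Rows:
  Row 0: "efhb"
  Row 1: "dpo"
First row length: 4

4


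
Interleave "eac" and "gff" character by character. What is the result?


Interleaving "eac" and "gff":
  Position 0: 'e' from first, 'g' from second => "eg"
  Position 1: 'a' from first, 'f' from second => "af"
  Position 2: 'c' from first, 'f' from second => "cf"
Result: egafcf

egafcf


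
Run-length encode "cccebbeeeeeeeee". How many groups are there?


Input: cccebbeeeeeeeee
Scanning for consecutive runs:
  Group 1: 'c' x 3 (positions 0-2)
  Group 2: 'e' x 1 (positions 3-3)
  Group 3: 'b' x 2 (positions 4-5)
  Group 4: 'e' x 9 (positions 6-14)
Total groups: 4

4


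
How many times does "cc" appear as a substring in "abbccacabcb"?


Searching for "cc" in "abbccacabcb"
Scanning each position:
  Position 0: "ab" => no
  Position 1: "bb" => no
  Position 2: "bc" => no
  Position 3: "cc" => MATCH
  Position 4: "ca" => no
  Position 5: "ac" => no
  Position 6: "ca" => no
  Position 7: "ab" => no
  Position 8: "bc" => no
  Position 9: "cb" => no
Total occurrences: 1

1


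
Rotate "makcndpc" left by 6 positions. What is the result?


Input: "makcndpc", rotate left by 6
First 6 characters: "makcnd"
Remaining characters: "pc"
Concatenate remaining + first: "pc" + "makcnd" = "pcmakcnd"

pcmakcnd


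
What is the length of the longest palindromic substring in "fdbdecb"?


Input: "fdbdecb"
Checking substrings for palindromes:
  [1:4] "dbd" (len 3) => palindrome
Longest palindromic substring: "dbd" with length 3

3


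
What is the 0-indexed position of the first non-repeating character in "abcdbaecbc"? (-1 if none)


Input: abcdbaecbc
Character frequencies:
  'a': 2
  'b': 3
  'c': 3
  'd': 1
  'e': 1
Scanning left to right for freq == 1:
  Position 0 ('a'): freq=2, skip
  Position 1 ('b'): freq=3, skip
  Position 2 ('c'): freq=3, skip
  Position 3 ('d'): unique! => answer = 3

3


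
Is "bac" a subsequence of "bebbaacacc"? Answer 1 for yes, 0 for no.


Check if "bac" is a subsequence of "bebbaacacc"
Greedy scan:
  Position 0 ('b'): matches sub[0] = 'b'
  Position 1 ('e'): no match needed
  Position 2 ('b'): no match needed
  Position 3 ('b'): no match needed
  Position 4 ('a'): matches sub[1] = 'a'
  Position 5 ('a'): no match needed
  Position 6 ('c'): matches sub[2] = 'c'
  Position 7 ('a'): no match needed
  Position 8 ('c'): no match needed
  Position 9 ('c'): no match needed
All 3 characters matched => is a subsequence

1


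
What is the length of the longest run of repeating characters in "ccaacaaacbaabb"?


Input: "ccaacaaacbaabb"
Scanning for longest run:
  Position 1 ('c'): continues run of 'c', length=2
  Position 2 ('a'): new char, reset run to 1
  Position 3 ('a'): continues run of 'a', length=2
  Position 4 ('c'): new char, reset run to 1
  Position 5 ('a'): new char, reset run to 1
  Position 6 ('a'): continues run of 'a', length=2
  Position 7 ('a'): continues run of 'a', length=3
  Position 8 ('c'): new char, reset run to 1
  Position 9 ('b'): new char, reset run to 1
  Position 10 ('a'): new char, reset run to 1
  Position 11 ('a'): continues run of 'a', length=2
  Position 12 ('b'): new char, reset run to 1
  Position 13 ('b'): continues run of 'b', length=2
Longest run: 'a' with length 3

3


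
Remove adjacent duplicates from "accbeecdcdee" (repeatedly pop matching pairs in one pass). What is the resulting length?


Input: accbeecdcdee
Stack-based adjacent duplicate removal:
  Read 'a': push. Stack: a
  Read 'c': push. Stack: ac
  Read 'c': matches stack top 'c' => pop. Stack: a
  Read 'b': push. Stack: ab
  Read 'e': push. Stack: abe
  Read 'e': matches stack top 'e' => pop. Stack: ab
  Read 'c': push. Stack: abc
  Read 'd': push. Stack: abcd
  Read 'c': push. Stack: abcdc
  Read 'd': push. Stack: abcdcd
  Read 'e': push. Stack: abcdcde
  Read 'e': matches stack top 'e' => pop. Stack: abcdcd
Final stack: "abcdcd" (length 6)

6


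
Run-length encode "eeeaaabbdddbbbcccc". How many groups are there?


Input: eeeaaabbdddbbbcccc
Scanning for consecutive runs:
  Group 1: 'e' x 3 (positions 0-2)
  Group 2: 'a' x 3 (positions 3-5)
  Group 3: 'b' x 2 (positions 6-7)
  Group 4: 'd' x 3 (positions 8-10)
  Group 5: 'b' x 3 (positions 11-13)
  Group 6: 'c' x 4 (positions 14-17)
Total groups: 6

6


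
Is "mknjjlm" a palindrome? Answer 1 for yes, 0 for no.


Input: mknjjlm
Reversed: mljjnkm
  Compare pos 0 ('m') with pos 6 ('m'): match
  Compare pos 1 ('k') with pos 5 ('l'): MISMATCH
  Compare pos 2 ('n') with pos 4 ('j'): MISMATCH
Result: not a palindrome

0


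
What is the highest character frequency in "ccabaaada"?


Input: ccabaaada
Character counts:
  'a': 5
  'b': 1
  'c': 2
  'd': 1
Maximum frequency: 5

5


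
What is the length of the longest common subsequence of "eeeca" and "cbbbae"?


LCS of "eeeca" and "cbbbae"
DP table:
           c    b    b    b    a    e
      0    0    0    0    0    0    0
  e   0    0    0    0    0    0    1
  e   0    0    0    0    0    0    1
  e   0    0    0    0    0    0    1
  c   0    1    1    1    1    1    1
  a   0    1    1    1    1    2    2
LCS length = dp[5][6] = 2

2


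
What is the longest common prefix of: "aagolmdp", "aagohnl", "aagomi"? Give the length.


Words: aagolmdp, aagohnl, aagomi
  Position 0: all 'a' => match
  Position 1: all 'a' => match
  Position 2: all 'g' => match
  Position 3: all 'o' => match
  Position 4: ('l', 'h', 'm') => mismatch, stop
LCP = "aago" (length 4)

4


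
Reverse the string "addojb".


Input: addojb
Reading characters right to left:
  Position 5: 'b'
  Position 4: 'j'
  Position 3: 'o'
  Position 2: 'd'
  Position 1: 'd'
  Position 0: 'a'
Reversed: bjodda

bjodda


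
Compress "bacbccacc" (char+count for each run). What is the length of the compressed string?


Input: bacbccacc
Runs:
  'b' x 1 => "b1"
  'a' x 1 => "a1"
  'c' x 1 => "c1"
  'b' x 1 => "b1"
  'c' x 2 => "c2"
  'a' x 1 => "a1"
  'c' x 2 => "c2"
Compressed: "b1a1c1b1c2a1c2"
Compressed length: 14

14


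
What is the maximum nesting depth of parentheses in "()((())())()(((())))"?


Input: "()((())())()(((())))"
Tracking depth:
  Position 0 '(': depth becomes 1
  Position 1 ')': depth becomes 0
  Position 2 '(': depth becomes 1
  Position 3 '(': depth becomes 2
  Position 4 '(': depth becomes 3
  Position 5 ')': depth becomes 2
  Position 6 ')': depth becomes 1
  Position 7 '(': depth becomes 2
  Position 8 ')': depth becomes 1
  Position 9 ')': depth becomes 0
  Position 10 '(': depth becomes 1
  Position 11 ')': depth becomes 0
  Position 12 '(': depth becomes 1
  Position 13 '(': depth becomes 2
  Position 14 '(': depth becomes 3
  Position 15 '(': depth becomes 4
  Position 16 ')': depth becomes 3
  Position 17 ')': depth becomes 2
  Position 18 ')': depth becomes 1
  Position 19 ')': depth becomes 0
Maximum depth reached: 4

4


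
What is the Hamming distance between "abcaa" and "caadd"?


Comparing "abcaa" and "caadd" position by position:
  Position 0: 'a' vs 'c' => differ
  Position 1: 'b' vs 'a' => differ
  Position 2: 'c' vs 'a' => differ
  Position 3: 'a' vs 'd' => differ
  Position 4: 'a' vs 'd' => differ
Total differences (Hamming distance): 5

5


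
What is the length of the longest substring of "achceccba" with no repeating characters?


Input: "achceccba"
Sliding window (track last position of each char):
  Position 0 ('a'): window [0,0] length 1 -- new best
  Position 1 ('c'): window [0,1] length 2 -- new best
  Position 2 ('h'): window [0,2] length 3 -- new best
  Position 3 ('c'): repeat (last at 1), move window start to 2
  Position 3 ('c'): window [2,3] length 2
  Position 4 ('e'): window [2,4] length 3
  Position 5 ('c'): repeat (last at 3), move window start to 4
  Position 5 ('c'): window [4,5] length 2
  Position 6 ('c'): repeat (last at 5), move window start to 6
  Position 6 ('c'): window [6,6] length 1
  Position 7 ('b'): window [6,7] length 2
  Position 8 ('a'): window [6,8] length 3
Longest substring with no repeats: "ach" with length 3

3


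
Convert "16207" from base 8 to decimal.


Input: "16207" in base 8
Positional expansion:
  Digit '1' (value 1) x 8^4 = 4096
  Digit '6' (value 6) x 8^3 = 3072
  Digit '2' (value 2) x 8^2 = 128
  Digit '0' (value 0) x 8^1 = 0
  Digit '7' (value 7) x 8^0 = 7
Sum = 7303

7303


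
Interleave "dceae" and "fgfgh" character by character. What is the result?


Interleaving "dceae" and "fgfgh":
  Position 0: 'd' from first, 'f' from second => "df"
  Position 1: 'c' from first, 'g' from second => "cg"
  Position 2: 'e' from first, 'f' from second => "ef"
  Position 3: 'a' from first, 'g' from second => "ag"
  Position 4: 'e' from first, 'h' from second => "eh"
Result: dfcgefageh

dfcgefageh


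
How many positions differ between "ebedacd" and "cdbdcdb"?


Comparing "ebedacd" and "cdbdcdb" position by position:
  Position 0: 'e' vs 'c' => DIFFER
  Position 1: 'b' vs 'd' => DIFFER
  Position 2: 'e' vs 'b' => DIFFER
  Position 3: 'd' vs 'd' => same
  Position 4: 'a' vs 'c' => DIFFER
  Position 5: 'c' vs 'd' => DIFFER
  Position 6: 'd' vs 'b' => DIFFER
Positions that differ: 6

6


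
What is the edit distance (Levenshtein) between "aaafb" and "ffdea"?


Computing edit distance: "aaafb" -> "ffdea"
DP table:
           f    f    d    e    a
      0    1    2    3    4    5
  a   1    1    2    3    4    4
  a   2    2    2    3    4    4
  a   3    3    3    3    4    4
  f   4    3    3    4    4    5
  b   5    4    4    4    5    5
Edit distance = dp[5][5] = 5

5


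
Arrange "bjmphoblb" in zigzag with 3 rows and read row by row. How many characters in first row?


Zigzag "bjmphoblb" into 3 rows:
Placing characters:
  'b' => row 0
  'j' => row 1
  'm' => row 2
  'p' => row 1
  'h' => row 0
  'o' => row 1
  'b' => row 2
  'l' => row 1
  'b' => row 0
Rows:
  Row 0: "bhb"
  Row 1: "jpol"
  Row 2: "mb"
First row length: 3

3


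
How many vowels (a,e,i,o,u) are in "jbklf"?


Input: jbklf
Checking each character:
  'j' at position 0: consonant
  'b' at position 1: consonant
  'k' at position 2: consonant
  'l' at position 3: consonant
  'f' at position 4: consonant
Total vowels: 0

0


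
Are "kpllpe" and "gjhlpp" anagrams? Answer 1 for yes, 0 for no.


Strings: "kpllpe", "gjhlpp"
Sorted first:  ekllpp
Sorted second: ghjlpp
Differ at position 0: 'e' vs 'g' => not anagrams

0


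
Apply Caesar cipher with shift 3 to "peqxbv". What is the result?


Caesar cipher: shift "peqxbv" by 3
  'p' (pos 15) + 3 = pos 18 = 's'
  'e' (pos 4) + 3 = pos 7 = 'h'
  'q' (pos 16) + 3 = pos 19 = 't'
  'x' (pos 23) + 3 = pos 0 = 'a'
  'b' (pos 1) + 3 = pos 4 = 'e'
  'v' (pos 21) + 3 = pos 24 = 'y'
Result: shtaey

shtaey


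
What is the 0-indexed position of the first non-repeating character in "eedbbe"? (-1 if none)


Input: eedbbe
Character frequencies:
  'b': 2
  'd': 1
  'e': 3
Scanning left to right for freq == 1:
  Position 0 ('e'): freq=3, skip
  Position 1 ('e'): freq=3, skip
  Position 2 ('d'): unique! => answer = 2

2


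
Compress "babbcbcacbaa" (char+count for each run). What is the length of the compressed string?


Input: babbcbcacbaa
Runs:
  'b' x 1 => "b1"
  'a' x 1 => "a1"
  'b' x 2 => "b2"
  'c' x 1 => "c1"
  'b' x 1 => "b1"
  'c' x 1 => "c1"
  'a' x 1 => "a1"
  'c' x 1 => "c1"
  'b' x 1 => "b1"
  'a' x 2 => "a2"
Compressed: "b1a1b2c1b1c1a1c1b1a2"
Compressed length: 20

20


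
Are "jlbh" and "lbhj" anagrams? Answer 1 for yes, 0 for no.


Strings: "jlbh", "lbhj"
Sorted first:  bhjl
Sorted second: bhjl
Sorted forms match => anagrams

1


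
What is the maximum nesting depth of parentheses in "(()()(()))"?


Input: "(()()(()))"
Tracking depth:
  Position 0 '(': depth becomes 1
  Position 1 '(': depth becomes 2
  Position 2 ')': depth becomes 1
  Position 3 '(': depth becomes 2
  Position 4 ')': depth becomes 1
  Position 5 '(': depth becomes 2
  Position 6 '(': depth becomes 3
  Position 7 ')': depth becomes 2
  Position 8 ')': depth becomes 1
  Position 9 ')': depth becomes 0
Maximum depth reached: 3

3


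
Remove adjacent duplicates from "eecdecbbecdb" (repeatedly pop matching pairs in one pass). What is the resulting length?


Input: eecdecbbecdb
Stack-based adjacent duplicate removal:
  Read 'e': push. Stack: e
  Read 'e': matches stack top 'e' => pop. Stack: (empty)
  Read 'c': push. Stack: c
  Read 'd': push. Stack: cd
  Read 'e': push. Stack: cde
  Read 'c': push. Stack: cdec
  Read 'b': push. Stack: cdecb
  Read 'b': matches stack top 'b' => pop. Stack: cdec
  Read 'e': push. Stack: cdece
  Read 'c': push. Stack: cdecec
  Read 'd': push. Stack: cdececd
  Read 'b': push. Stack: cdececdb
Final stack: "cdececdb" (length 8)

8
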